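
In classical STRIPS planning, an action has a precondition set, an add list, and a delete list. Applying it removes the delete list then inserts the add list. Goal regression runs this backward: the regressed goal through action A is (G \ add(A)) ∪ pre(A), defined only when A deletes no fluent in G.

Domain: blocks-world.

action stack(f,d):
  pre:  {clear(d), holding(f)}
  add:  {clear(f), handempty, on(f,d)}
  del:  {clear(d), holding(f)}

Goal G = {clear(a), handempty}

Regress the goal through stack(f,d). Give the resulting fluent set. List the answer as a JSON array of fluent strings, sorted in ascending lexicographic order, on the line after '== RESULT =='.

Compute (G \ add) ∪ pre:
  G ∩ del = {}  (empty — regression defined)
  G \ add = {clear(a), handempty} \ {clear(f), handempty, on(f,d)} = {clear(a)}
  ∪ pre   = {clear(a)} ∪ {clear(d), holding(f)}
          = {clear(a), clear(d), holding(f)}

== RESULT ==
["clear(a)", "clear(d)", "holding(f)"]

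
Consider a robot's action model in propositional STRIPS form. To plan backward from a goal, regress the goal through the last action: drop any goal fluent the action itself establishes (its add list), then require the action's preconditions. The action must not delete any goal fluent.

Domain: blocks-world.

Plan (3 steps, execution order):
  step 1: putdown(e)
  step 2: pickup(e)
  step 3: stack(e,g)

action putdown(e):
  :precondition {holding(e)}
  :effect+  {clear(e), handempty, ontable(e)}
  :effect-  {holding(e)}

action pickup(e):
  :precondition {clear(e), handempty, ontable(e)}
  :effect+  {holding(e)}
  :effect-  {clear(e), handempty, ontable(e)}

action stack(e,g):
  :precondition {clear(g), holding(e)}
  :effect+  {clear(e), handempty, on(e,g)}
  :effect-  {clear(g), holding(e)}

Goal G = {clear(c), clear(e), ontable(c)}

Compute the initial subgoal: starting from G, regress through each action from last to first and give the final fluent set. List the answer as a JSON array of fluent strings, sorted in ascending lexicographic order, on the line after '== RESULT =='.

Regress step by step:
  through step 3 (stack(e,g)): drop {clear(e)}, keep {clear(c), ontable(c)}, require {clear(g), holding(e)}
    → {clear(c), clear(g), holding(e), ontable(c)}
  through step 2 (pickup(e)): drop {holding(e)}, keep {clear(c), clear(g), ontable(c)}, require {clear(e), handempty, ontable(e)}
    → {clear(c), clear(e), clear(g), handempty, ontable(c), ontable(e)}
  through step 1 (putdown(e)): drop {clear(e), handempty, ontable(e)}, keep {clear(c), clear(g), ontable(c)}, require {holding(e)}
    → {clear(c), clear(g), holding(e), ontable(c)}

== RESULT ==
["clear(c)", "clear(g)", "holding(e)", "ontable(c)"]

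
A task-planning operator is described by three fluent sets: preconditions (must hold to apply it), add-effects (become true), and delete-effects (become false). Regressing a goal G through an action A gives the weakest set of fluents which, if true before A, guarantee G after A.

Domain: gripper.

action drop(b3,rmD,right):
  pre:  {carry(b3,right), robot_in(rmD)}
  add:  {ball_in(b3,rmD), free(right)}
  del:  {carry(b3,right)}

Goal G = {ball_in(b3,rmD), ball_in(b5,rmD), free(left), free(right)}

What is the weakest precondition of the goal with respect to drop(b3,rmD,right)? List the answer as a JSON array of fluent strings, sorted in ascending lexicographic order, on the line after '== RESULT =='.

Regress:
  G ∩ del = {}  (empty — regression defined)
  G \ add = {ball_in(b3,rmD), ball_in(b5,rmD), free(left), free(right)} \ {ball_in(b3,rmD), free(right)} = {ball_in(b5,rmD), free(left)}
  ∪ pre   = {ball_in(b5,rmD), free(left)} ∪ {carry(b3,right), robot_in(rmD)}
          = {ball_in(b5,rmD), carry(b3,right), free(left), robot_in(rmD)}

== RESULT ==
["ball_in(b5,rmD)", "carry(b3,right)", "free(left)", "robot_in(rmD)"]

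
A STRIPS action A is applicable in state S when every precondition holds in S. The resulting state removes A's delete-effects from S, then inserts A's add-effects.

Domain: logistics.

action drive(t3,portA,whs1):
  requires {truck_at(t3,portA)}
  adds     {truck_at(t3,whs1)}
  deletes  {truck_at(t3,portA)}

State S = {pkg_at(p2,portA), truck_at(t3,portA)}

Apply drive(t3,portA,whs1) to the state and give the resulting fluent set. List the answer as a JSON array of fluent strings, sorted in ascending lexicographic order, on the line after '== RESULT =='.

Progress:
  pre ⊆ S: {truck_at(t3,portA)} ⊆ S  — applicable
  S \ del = {pkg_at(p2,portA)}
  ∪ add   = {pkg_at(p2,portA), truck_at(t3,whs1)}

== RESULT ==
["pkg_at(p2,portA)", "truck_at(t3,whs1)"]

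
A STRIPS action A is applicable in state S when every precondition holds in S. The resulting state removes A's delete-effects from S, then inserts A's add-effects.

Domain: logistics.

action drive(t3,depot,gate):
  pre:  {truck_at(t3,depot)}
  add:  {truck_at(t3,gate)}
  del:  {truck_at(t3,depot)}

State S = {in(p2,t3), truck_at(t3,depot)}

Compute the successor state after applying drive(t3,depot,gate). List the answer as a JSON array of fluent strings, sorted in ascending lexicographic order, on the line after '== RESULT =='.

Compute (S \ del) ∪ add:
  pre ⊆ S: {truck_at(t3,depot)} ⊆ S  — applicable
  S \ del = {in(p2,t3)}
  ∪ add   = {in(p2,t3), truck_at(t3,gate)}

== RESULT ==
["in(p2,t3)", "truck_at(t3,gate)"]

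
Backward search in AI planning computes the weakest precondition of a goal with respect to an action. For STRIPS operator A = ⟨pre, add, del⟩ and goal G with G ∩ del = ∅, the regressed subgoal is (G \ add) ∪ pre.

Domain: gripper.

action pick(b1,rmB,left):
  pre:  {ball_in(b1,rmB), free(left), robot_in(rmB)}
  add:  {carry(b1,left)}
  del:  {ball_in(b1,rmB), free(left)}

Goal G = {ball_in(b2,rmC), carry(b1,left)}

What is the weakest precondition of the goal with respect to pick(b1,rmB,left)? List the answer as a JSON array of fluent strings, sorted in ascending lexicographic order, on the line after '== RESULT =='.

Regress:
  G ∩ del = {}  (empty — regression defined)
  G \ add = {ball_in(b2,rmC), carry(b1,left)} \ {carry(b1,left)} = {ball_in(b2,rmC)}
  ∪ pre   = {ball_in(b2,rmC)} ∪ {ball_in(b1,rmB), free(left), robot_in(rmB)}
          = {ball_in(b1,rmB), ball_in(b2,rmC), free(left), robot_in(rmB)}

== RESULT ==
["ball_in(b1,rmB)", "ball_in(b2,rmC)", "free(left)", "robot_in(rmB)"]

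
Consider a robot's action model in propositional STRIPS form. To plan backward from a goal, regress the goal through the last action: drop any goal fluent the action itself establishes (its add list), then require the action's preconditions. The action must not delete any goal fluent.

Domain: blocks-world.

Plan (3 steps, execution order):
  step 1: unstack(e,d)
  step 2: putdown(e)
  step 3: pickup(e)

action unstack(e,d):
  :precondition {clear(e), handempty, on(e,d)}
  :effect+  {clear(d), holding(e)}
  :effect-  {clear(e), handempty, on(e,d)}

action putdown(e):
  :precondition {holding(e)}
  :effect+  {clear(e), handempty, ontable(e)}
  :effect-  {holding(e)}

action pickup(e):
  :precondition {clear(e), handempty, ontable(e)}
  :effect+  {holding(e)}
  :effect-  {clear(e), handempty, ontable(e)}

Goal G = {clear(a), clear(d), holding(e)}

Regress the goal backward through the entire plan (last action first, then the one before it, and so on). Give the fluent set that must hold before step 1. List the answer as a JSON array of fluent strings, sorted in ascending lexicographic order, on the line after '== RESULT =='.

Regress step by step:
  through step 3 (pickup(e)): drop {holding(e)}, keep {clear(a), clear(d)}, require {clear(e), handempty, ontable(e)}
    → {clear(a), clear(d), clear(e), handempty, ontable(e)}
  through step 2 (putdown(e)): drop {clear(e), handempty, ontable(e)}, keep {clear(a), clear(d)}, require {holding(e)}
    → {clear(a), clear(d), holding(e)}
  through step 1 (unstack(e,d)): drop {clear(d), holding(e)}, keep {clear(a)}, require {clear(e), handempty, on(e,d)}
    → {clear(a), clear(e), handempty, on(e,d)}

== RESULT ==
["clear(a)", "clear(e)", "handempty", "on(e,d)"]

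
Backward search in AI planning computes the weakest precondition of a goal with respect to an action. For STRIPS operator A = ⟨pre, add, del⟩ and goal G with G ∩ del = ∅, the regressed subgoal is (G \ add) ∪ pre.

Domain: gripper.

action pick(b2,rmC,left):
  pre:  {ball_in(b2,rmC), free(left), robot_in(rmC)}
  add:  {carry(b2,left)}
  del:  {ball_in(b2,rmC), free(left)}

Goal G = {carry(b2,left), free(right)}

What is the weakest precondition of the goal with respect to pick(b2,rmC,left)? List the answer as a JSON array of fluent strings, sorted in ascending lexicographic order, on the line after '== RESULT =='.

Regress:
  G ∩ del = {}  (empty — regression defined)
  G \ add = {carry(b2,left), free(right)} \ {carry(b2,left)} = {free(right)}
  ∪ pre   = {free(right)} ∪ {ball_in(b2,rmC), free(left), robot_in(rmC)}
          = {ball_in(b2,rmC), free(left), free(right), robot_in(rmC)}

== RESULT ==
["ball_in(b2,rmC)", "free(left)", "free(right)", "robot_in(rmC)"]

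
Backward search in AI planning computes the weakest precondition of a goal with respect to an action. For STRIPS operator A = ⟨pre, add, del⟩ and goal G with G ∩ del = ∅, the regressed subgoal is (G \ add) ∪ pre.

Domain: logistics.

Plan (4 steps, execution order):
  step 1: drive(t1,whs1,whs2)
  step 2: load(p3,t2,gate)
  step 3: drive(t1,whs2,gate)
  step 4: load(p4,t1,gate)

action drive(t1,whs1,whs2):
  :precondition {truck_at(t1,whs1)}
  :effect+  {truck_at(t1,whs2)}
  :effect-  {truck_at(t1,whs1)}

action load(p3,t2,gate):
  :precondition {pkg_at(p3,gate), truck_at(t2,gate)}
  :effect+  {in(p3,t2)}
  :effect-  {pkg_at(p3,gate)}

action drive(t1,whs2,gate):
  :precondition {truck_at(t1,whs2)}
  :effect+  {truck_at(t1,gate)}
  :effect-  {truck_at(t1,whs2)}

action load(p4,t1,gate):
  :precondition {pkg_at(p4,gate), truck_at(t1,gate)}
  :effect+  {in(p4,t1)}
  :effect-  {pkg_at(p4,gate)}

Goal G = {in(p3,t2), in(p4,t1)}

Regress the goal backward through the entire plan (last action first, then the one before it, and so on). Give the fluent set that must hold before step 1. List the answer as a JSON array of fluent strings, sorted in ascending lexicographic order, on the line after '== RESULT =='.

Regress step by step:
  through step 4 (load(p4,t1,gate)): drop {in(p4,t1)}, keep {in(p3,t2)}, require {pkg_at(p4,gate), truck_at(t1,gate)}
    → {in(p3,t2), pkg_at(p4,gate), truck_at(t1,gate)}
  through step 3 (drive(t1,whs2,gate)): drop {truck_at(t1,gate)}, keep {in(p3,t2), pkg_at(p4,gate)}, require {truck_at(t1,whs2)}
    → {in(p3,t2), pkg_at(p4,gate), truck_at(t1,whs2)}
  through step 2 (load(p3,t2,gate)): drop {in(p3,t2)}, keep {pkg_at(p4,gate), truck_at(t1,whs2)}, require {pkg_at(p3,gate), truck_at(t2,gate)}
    → {pkg_at(p3,gate), pkg_at(p4,gate), truck_at(t1,whs2), truck_at(t2,gate)}
  through step 1 (drive(t1,whs1,whs2)): drop {truck_at(t1,whs2)}, keep {pkg_at(p3,gate), pkg_at(p4,gate), truck_at(t2,gate)}, require {truck_at(t1,whs1)}
    → {pkg_at(p3,gate), pkg_at(p4,gate), truck_at(t1,whs1), truck_at(t2,gate)}

== RESULT ==
["pkg_at(p3,gate)", "pkg_at(p4,gate)", "truck_at(t1,whs1)", "truck_at(t2,gate)"]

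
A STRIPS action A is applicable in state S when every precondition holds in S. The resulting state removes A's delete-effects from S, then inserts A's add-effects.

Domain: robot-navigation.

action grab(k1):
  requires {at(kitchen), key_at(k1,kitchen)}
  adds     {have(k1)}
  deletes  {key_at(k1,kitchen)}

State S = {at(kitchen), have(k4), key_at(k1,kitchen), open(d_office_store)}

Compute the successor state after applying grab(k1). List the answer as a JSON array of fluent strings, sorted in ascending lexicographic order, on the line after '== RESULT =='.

Compute (S \ del) ∪ add:
  pre ⊆ S: {at(kitchen), key_at(k1,kitchen)} ⊆ S  — applicable
  S \ del = {at(kitchen), have(k4), open(d_office_store)}
  ∪ add   = {at(kitchen), have(k1), have(k4), open(d_office_store)}

== RESULT ==
["at(kitchen)", "have(k1)", "have(k4)", "open(d_office_store)"]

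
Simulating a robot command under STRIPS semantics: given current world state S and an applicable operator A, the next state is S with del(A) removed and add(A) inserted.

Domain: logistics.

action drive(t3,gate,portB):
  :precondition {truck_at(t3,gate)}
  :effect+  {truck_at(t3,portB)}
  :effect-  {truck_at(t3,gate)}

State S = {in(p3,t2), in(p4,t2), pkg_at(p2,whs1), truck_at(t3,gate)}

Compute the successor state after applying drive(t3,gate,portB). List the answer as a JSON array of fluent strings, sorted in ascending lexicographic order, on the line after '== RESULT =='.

Compute (S \ del) ∪ add:
  pre ⊆ S: {truck_at(t3,gate)} ⊆ S  — applicable
  S \ del = {in(p3,t2), in(p4,t2), pkg_at(p2,whs1)}
  ∪ add   = {in(p3,t2), in(p4,t2), pkg_at(p2,whs1), truck_at(t3,portB)}

== RESULT ==
["in(p3,t2)", "in(p4,t2)", "pkg_at(p2,whs1)", "truck_at(t3,portB)"]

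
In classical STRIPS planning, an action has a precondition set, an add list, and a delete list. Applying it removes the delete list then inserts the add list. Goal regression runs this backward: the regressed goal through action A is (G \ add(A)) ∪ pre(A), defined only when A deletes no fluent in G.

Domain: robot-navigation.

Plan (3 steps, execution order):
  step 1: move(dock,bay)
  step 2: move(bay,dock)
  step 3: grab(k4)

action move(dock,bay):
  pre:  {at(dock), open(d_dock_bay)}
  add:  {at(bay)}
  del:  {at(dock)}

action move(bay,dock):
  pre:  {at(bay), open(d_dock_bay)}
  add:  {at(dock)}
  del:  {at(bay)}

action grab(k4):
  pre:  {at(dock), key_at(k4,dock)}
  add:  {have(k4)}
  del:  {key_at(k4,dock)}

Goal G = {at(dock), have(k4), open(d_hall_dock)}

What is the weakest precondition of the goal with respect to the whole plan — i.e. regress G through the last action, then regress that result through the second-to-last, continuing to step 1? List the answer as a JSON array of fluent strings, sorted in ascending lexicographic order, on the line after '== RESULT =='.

Work backward from the goal:
  through step 3 (grab(k4)): drop {have(k4)}, keep {at(dock), open(d_hall_dock)}, require {at(dock), key_at(k4,dock)}
    → {at(dock), key_at(k4,dock), open(d_hall_dock)}
  through step 2 (move(bay,dock)): drop {at(dock)}, keep {key_at(k4,dock), open(d_hall_dock)}, require {at(bay), open(d_dock_bay)}
    → {at(bay), key_at(k4,dock), open(d_dock_bay), open(d_hall_dock)}
  through step 1 (move(dock,bay)): drop {at(bay)}, keep {key_at(k4,dock), open(d_dock_bay), open(d_hall_dock)}, require {at(dock), open(d_dock_bay)}
    → {at(dock), key_at(k4,dock), open(d_dock_bay), open(d_hall_dock)}

== RESULT ==
["at(dock)", "key_at(k4,dock)", "open(d_dock_bay)", "open(d_hall_dock)"]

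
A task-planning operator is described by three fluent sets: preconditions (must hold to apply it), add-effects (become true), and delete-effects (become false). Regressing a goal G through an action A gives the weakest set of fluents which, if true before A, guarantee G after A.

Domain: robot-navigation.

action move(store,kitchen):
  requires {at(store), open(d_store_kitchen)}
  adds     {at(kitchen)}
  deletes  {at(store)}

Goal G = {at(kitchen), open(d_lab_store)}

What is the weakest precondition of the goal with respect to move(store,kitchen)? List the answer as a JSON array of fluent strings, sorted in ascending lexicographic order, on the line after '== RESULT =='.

Regress:
  G ∩ del = {}  (empty — regression defined)
  G \ add = {at(kitchen), open(d_lab_store)} \ {at(kitchen)} = {open(d_lab_store)}
  ∪ pre   = {open(d_lab_store)} ∪ {at(store), open(d_store_kitchen)}
          = {at(store), open(d_lab_store), open(d_store_kitchen)}

== RESULT ==
["at(store)", "open(d_lab_store)", "open(d_store_kitchen)"]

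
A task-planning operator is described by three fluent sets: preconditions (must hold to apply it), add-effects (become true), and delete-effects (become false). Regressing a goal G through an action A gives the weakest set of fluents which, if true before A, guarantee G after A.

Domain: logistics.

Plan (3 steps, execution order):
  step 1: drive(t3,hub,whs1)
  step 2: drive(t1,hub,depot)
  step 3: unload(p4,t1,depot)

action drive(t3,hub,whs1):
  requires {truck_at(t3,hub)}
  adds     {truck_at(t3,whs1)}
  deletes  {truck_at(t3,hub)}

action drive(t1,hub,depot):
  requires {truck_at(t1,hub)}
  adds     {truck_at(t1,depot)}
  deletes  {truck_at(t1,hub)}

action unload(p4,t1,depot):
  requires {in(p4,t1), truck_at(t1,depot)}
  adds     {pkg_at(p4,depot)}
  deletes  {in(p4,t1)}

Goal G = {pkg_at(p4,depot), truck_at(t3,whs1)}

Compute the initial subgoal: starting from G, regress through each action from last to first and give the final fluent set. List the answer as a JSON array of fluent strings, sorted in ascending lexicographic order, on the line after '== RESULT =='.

Regress step by step:
  through step 3 (unload(p4,t1,depot)): drop {pkg_at(p4,depot)}, keep {truck_at(t3,whs1)}, require {in(p4,t1), truck_at(t1,depot)}
    → {in(p4,t1), truck_at(t1,depot), truck_at(t3,whs1)}
  through step 2 (drive(t1,hub,depot)): drop {truck_at(t1,depot)}, keep {in(p4,t1), truck_at(t3,whs1)}, require {truck_at(t1,hub)}
    → {in(p4,t1), truck_at(t1,hub), truck_at(t3,whs1)}
  through step 1 (drive(t3,hub,whs1)): drop {truck_at(t3,whs1)}, keep {in(p4,t1), truck_at(t1,hub)}, require {truck_at(t3,hub)}
    → {in(p4,t1), truck_at(t1,hub), truck_at(t3,hub)}

== RESULT ==
["in(p4,t1)", "truck_at(t1,hub)", "truck_at(t3,hub)"]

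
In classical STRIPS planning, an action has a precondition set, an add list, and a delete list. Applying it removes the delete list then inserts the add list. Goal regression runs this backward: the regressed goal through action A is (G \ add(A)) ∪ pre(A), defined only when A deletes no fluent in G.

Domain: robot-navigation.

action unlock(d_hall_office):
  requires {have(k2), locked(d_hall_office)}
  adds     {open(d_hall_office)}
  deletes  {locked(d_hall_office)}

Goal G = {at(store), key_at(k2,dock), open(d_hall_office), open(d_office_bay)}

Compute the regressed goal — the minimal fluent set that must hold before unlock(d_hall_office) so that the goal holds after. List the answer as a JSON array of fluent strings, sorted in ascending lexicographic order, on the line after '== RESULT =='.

Regress:
  G ∩ del = {}  (empty — regression defined)
  G \ add = {at(store), key_at(k2,dock), open(d_hall_office), open(d_office_bay)} \ {open(d_hall_office)} = {at(store), key_at(k2,dock), open(d_office_bay)}
  ∪ pre   = {at(store), key_at(k2,dock), open(d_office_bay)} ∪ {have(k2), locked(d_hall_office)}
          = {at(store), have(k2), key_at(k2,dock), locked(d_hall_office), open(d_office_bay)}

== RESULT ==
["at(store)", "have(k2)", "key_at(k2,dock)", "locked(d_hall_office)", "open(d_office_bay)"]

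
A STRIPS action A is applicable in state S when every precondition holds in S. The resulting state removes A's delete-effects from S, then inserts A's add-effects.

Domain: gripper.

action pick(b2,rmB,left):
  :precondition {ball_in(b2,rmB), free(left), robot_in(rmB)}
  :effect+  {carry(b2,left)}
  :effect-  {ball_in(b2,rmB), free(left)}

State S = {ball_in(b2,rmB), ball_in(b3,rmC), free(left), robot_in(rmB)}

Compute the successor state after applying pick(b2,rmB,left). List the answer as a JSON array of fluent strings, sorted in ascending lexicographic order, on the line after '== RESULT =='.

Compute (S \ del) ∪ add:
  pre ⊆ S: {ball_in(b2,rmB), free(left), robot_in(rmB)} ⊆ S  — applicable
  S \ del = {ball_in(b3,rmC), robot_in(rmB)}
  ∪ add   = {ball_in(b3,rmC), carry(b2,left), robot_in(rmB)}

== RESULT ==
["ball_in(b3,rmC)", "carry(b2,left)", "robot_in(rmB)"]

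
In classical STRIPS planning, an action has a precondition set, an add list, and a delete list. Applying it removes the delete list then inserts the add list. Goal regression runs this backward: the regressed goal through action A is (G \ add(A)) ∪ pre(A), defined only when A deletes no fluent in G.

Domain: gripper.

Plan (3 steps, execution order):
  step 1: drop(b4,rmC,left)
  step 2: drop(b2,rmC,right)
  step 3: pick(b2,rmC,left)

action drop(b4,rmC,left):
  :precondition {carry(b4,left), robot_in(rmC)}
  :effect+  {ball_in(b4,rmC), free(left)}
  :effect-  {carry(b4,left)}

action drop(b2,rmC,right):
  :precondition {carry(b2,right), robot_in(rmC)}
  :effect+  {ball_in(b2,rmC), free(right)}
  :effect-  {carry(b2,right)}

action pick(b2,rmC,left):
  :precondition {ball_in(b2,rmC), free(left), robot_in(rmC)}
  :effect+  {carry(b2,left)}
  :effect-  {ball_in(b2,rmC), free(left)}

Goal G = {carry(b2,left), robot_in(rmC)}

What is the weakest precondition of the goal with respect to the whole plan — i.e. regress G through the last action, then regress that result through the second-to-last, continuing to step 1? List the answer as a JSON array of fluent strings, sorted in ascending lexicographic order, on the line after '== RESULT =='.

Regress step by step:
  through step 3 (pick(b2,rmC,left)): drop {carry(b2,left)}, keep {robot_in(rmC)}, require {ball_in(b2,rmC), free(left), robot_in(rmC)}
    → {ball_in(b2,rmC), free(left), robot_in(rmC)}
  through step 2 (drop(b2,rmC,right)): drop {ball_in(b2,rmC)}, keep {free(left), robot_in(rmC)}, require {carry(b2,right), robot_in(rmC)}
    → {carry(b2,right), free(left), robot_in(rmC)}
  through step 1 (drop(b4,rmC,left)): drop {free(left)}, keep {carry(b2,right), robot_in(rmC)}, require {carry(b4,left), robot_in(rmC)}
    → {carry(b2,right), carry(b4,left), robot_in(rmC)}

== RESULT ==
["carry(b2,right)", "carry(b4,left)", "robot_in(rmC)"]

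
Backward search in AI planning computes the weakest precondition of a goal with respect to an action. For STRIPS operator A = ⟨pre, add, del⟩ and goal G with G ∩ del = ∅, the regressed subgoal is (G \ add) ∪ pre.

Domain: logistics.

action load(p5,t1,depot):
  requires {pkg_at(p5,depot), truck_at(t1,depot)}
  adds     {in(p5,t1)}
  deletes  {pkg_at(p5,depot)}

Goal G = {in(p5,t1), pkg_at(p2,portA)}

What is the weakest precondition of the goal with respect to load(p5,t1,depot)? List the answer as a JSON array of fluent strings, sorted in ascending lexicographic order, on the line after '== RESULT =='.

Compute (G \ add) ∪ pre:
  G ∩ del = {}  (empty — regression defined)
  G \ add = {in(p5,t1), pkg_at(p2,portA)} \ {in(p5,t1)} = {pkg_at(p2,portA)}
  ∪ pre   = {pkg_at(p2,portA)} ∪ {pkg_at(p5,depot), truck_at(t1,depot)}
          = {pkg_at(p2,portA), pkg_at(p5,depot), truck_at(t1,depot)}

== RESULT ==
["pkg_at(p2,portA)", "pkg_at(p5,depot)", "truck_at(t1,depot)"]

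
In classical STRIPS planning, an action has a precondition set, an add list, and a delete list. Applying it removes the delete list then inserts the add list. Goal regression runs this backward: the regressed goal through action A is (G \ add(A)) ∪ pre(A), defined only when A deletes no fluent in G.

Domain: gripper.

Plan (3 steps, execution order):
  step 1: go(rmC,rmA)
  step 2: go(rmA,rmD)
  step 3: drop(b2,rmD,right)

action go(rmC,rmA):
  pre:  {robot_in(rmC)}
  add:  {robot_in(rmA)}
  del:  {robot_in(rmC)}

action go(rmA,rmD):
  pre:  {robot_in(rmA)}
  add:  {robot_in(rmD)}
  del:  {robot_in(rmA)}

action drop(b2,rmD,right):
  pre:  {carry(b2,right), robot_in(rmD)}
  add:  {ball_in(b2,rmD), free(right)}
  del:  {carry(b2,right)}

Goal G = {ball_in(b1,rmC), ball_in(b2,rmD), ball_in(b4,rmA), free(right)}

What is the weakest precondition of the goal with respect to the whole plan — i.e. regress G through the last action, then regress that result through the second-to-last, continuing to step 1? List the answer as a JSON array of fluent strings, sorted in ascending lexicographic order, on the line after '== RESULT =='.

Work backward from the goal:
  through step 3 (drop(b2,rmD,right)): drop {ball_in(b2,rmD), free(right)}, keep {ball_in(b1,rmC), ball_in(b4,rmA)}, require {carry(b2,right), robot_in(rmD)}
    → {ball_in(b1,rmC), ball_in(b4,rmA), carry(b2,right), robot_in(rmD)}
  through step 2 (go(rmA,rmD)): drop {robot_in(rmD)}, keep {ball_in(b1,rmC), ball_in(b4,rmA), carry(b2,right)}, require {robot_in(rmA)}
    → {ball_in(b1,rmC), ball_in(b4,rmA), carry(b2,right), robot_in(rmA)}
  through step 1 (go(rmC,rmA)): drop {robot_in(rmA)}, keep {ball_in(b1,rmC), ball_in(b4,rmA), carry(b2,right)}, require {robot_in(rmC)}
    → {ball_in(b1,rmC), ball_in(b4,rmA), carry(b2,right), robot_in(rmC)}

== RESULT ==
["ball_in(b1,rmC)", "ball_in(b4,rmA)", "carry(b2,right)", "robot_in(rmC)"]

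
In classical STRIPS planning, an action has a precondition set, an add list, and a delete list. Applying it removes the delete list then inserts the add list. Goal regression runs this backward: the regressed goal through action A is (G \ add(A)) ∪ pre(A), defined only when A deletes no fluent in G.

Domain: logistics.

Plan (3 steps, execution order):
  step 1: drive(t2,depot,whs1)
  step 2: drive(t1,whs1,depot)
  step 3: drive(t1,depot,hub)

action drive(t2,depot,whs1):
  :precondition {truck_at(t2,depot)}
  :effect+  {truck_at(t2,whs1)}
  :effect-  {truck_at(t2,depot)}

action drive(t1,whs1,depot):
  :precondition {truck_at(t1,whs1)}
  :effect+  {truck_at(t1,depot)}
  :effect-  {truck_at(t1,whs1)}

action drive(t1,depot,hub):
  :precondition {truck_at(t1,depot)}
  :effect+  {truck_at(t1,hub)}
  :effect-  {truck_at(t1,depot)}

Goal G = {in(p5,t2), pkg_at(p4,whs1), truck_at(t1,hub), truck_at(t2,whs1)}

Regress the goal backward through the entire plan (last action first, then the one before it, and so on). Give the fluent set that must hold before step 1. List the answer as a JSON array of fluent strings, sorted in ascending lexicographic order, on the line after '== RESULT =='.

Regress step by step:
  through step 3 (drive(t1,depot,hub)): drop {truck_at(t1,hub)}, keep {in(p5,t2), pkg_at(p4,whs1), truck_at(t2,whs1)}, require {truck_at(t1,depot)}
    → {in(p5,t2), pkg_at(p4,whs1), truck_at(t1,depot), truck_at(t2,whs1)}
  through step 2 (drive(t1,whs1,depot)): drop {truck_at(t1,depot)}, keep {in(p5,t2), pkg_at(p4,whs1), truck_at(t2,whs1)}, require {truck_at(t1,whs1)}
    → {in(p5,t2), pkg_at(p4,whs1), truck_at(t1,whs1), truck_at(t2,whs1)}
  through step 1 (drive(t2,depot,whs1)): drop {truck_at(t2,whs1)}, keep {in(p5,t2), pkg_at(p4,whs1), truck_at(t1,whs1)}, require {truck_at(t2,depot)}
    → {in(p5,t2), pkg_at(p4,whs1), truck_at(t1,whs1), truck_at(t2,depot)}

== RESULT ==
["in(p5,t2)", "pkg_at(p4,whs1)", "truck_at(t1,whs1)", "truck_at(t2,depot)"]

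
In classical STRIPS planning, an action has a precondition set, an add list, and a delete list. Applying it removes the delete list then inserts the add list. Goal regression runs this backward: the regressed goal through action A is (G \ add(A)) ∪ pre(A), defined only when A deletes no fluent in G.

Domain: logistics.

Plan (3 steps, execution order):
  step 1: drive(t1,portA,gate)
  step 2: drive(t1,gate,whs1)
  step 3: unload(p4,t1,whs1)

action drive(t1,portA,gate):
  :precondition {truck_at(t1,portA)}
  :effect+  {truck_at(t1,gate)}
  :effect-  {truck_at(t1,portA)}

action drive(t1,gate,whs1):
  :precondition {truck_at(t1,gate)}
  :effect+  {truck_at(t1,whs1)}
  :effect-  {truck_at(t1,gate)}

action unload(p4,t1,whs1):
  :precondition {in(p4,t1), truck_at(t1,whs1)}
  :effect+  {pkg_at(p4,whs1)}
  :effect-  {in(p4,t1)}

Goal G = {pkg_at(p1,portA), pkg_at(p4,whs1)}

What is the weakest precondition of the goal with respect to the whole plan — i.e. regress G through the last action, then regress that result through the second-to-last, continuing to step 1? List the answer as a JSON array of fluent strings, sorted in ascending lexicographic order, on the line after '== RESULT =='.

Regress step by step:
  through step 3 (unload(p4,t1,whs1)): drop {pkg_at(p4,whs1)}, keep {pkg_at(p1,portA)}, require {in(p4,t1), truck_at(t1,whs1)}
    → {in(p4,t1), pkg_at(p1,portA), truck_at(t1,whs1)}
  through step 2 (drive(t1,gate,whs1)): drop {truck_at(t1,whs1)}, keep {in(p4,t1), pkg_at(p1,portA)}, require {truck_at(t1,gate)}
    → {in(p4,t1), pkg_at(p1,portA), truck_at(t1,gate)}
  through step 1 (drive(t1,portA,gate)): drop {truck_at(t1,gate)}, keep {in(p4,t1), pkg_at(p1,portA)}, require {truck_at(t1,portA)}
    → {in(p4,t1), pkg_at(p1,portA), truck_at(t1,portA)}

== RESULT ==
["in(p4,t1)", "pkg_at(p1,portA)", "truck_at(t1,portA)"]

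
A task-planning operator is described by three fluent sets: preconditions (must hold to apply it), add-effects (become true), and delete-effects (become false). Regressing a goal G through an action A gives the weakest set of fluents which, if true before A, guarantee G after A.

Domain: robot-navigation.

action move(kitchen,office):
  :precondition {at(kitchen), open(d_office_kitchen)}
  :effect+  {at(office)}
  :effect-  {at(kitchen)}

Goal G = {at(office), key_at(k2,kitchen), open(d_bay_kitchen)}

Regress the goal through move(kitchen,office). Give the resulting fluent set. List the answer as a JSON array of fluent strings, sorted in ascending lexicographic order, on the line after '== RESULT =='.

Compute (G \ add) ∪ pre:
  G ∩ del = {}  (empty — regression defined)
  G \ add = {at(office), key_at(k2,kitchen), open(d_bay_kitchen)} \ {at(office)} = {key_at(k2,kitchen), open(d_bay_kitchen)}
  ∪ pre   = {key_at(k2,kitchen), open(d_bay_kitchen)} ∪ {at(kitchen), open(d_office_kitchen)}
          = {at(kitchen), key_at(k2,kitchen), open(d_bay_kitchen), open(d_office_kitchen)}

== RESULT ==
["at(kitchen)", "key_at(k2,kitchen)", "open(d_bay_kitchen)", "open(d_office_kitchen)"]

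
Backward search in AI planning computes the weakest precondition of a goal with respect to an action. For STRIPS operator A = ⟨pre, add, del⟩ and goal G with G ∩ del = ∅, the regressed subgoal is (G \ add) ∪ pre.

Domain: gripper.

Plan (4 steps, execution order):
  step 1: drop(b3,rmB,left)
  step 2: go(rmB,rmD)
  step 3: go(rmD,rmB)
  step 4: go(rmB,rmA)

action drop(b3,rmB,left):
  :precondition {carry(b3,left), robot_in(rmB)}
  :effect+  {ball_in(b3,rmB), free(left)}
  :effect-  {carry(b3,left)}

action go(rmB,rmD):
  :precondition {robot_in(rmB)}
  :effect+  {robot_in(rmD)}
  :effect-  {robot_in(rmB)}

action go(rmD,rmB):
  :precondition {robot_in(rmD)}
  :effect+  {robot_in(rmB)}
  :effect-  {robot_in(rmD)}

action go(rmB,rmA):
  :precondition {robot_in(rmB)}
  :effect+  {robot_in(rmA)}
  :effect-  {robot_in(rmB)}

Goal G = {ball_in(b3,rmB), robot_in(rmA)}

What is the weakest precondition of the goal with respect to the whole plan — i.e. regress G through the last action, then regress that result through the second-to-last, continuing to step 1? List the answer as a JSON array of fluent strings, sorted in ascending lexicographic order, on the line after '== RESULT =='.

Regress step by step:
  through step 4 (go(rmB,rmA)): drop {robot_in(rmA)}, keep {ball_in(b3,rmB)}, require {robot_in(rmB)}
    → {ball_in(b3,rmB), robot_in(rmB)}
  through step 3 (go(rmD,rmB)): drop {robot_in(rmB)}, keep {ball_in(b3,rmB)}, require {robot_in(rmD)}
    → {ball_in(b3,rmB), robot_in(rmD)}
  through step 2 (go(rmB,rmD)): drop {robot_in(rmD)}, keep {ball_in(b3,rmB)}, require {robot_in(rmB)}
    → {ball_in(b3,rmB), robot_in(rmB)}
  through step 1 (drop(b3,rmB,left)): drop {ball_in(b3,rmB)}, keep {robot_in(rmB)}, require {carry(b3,left), robot_in(rmB)}
    → {carry(b3,left), robot_in(rmB)}

== RESULT ==
["carry(b3,left)", "robot_in(rmB)"]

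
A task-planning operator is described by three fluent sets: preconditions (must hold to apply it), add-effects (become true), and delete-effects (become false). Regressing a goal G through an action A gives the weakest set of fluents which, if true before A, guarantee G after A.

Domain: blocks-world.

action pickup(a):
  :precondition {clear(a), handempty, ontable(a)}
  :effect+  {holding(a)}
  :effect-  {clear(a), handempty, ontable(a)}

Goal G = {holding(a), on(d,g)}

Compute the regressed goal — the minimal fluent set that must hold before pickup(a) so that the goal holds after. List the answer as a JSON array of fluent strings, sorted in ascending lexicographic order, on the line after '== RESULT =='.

Compute (G \ add) ∪ pre:
  G ∩ del = {}  (empty — regression defined)
  G \ add = {holding(a), on(d,g)} \ {holding(a)} = {on(d,g)}
  ∪ pre   = {on(d,g)} ∪ {clear(a), handempty, ontable(a)}
          = {clear(a), handempty, on(d,g), ontable(a)}

== RESULT ==
["clear(a)", "handempty", "on(d,g)", "ontable(a)"]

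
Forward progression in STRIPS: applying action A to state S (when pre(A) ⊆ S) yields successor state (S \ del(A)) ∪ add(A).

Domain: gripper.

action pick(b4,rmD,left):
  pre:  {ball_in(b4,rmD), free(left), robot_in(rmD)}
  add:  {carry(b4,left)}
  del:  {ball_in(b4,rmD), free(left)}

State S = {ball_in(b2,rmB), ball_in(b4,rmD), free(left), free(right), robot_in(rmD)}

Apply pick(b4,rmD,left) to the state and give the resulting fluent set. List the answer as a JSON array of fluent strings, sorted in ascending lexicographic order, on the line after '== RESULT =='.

Progress:
  pre ⊆ S: {ball_in(b4,rmD), free(left), robot_in(rmD)} ⊆ S  — applicable
  S \ del = {ball_in(b2,rmB), free(right), robot_in(rmD)}
  ∪ add   = {ball_in(b2,rmB), carry(b4,left), free(right), robot_in(rmD)}

== RESULT ==
["ball_in(b2,rmB)", "carry(b4,left)", "free(right)", "robot_in(rmD)"]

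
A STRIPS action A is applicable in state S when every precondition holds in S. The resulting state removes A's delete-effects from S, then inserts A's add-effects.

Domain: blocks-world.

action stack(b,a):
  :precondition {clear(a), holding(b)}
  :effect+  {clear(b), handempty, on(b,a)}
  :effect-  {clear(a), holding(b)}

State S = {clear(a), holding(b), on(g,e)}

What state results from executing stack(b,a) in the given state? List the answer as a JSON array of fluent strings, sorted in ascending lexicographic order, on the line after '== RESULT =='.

Progress:
  pre ⊆ S: {clear(a), holding(b)} ⊆ S  — applicable
  S \ del = {on(g,e)}
  ∪ add   = {clear(b), handempty, on(b,a), on(g,e)}

== RESULT ==
["clear(b)", "handempty", "on(b,a)", "on(g,e)"]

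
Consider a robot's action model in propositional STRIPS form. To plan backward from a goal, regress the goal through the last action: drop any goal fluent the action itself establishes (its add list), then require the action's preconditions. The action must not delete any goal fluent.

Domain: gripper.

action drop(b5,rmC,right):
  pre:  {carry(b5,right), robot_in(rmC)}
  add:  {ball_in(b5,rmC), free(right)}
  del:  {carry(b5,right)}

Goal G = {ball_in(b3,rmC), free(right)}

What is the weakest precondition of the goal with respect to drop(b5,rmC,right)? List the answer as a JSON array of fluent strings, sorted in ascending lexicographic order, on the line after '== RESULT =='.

Compute (G \ add) ∪ pre:
  G ∩ del = {}  (empty — regression defined)
  G \ add = {ball_in(b3,rmC), free(right)} \ {ball_in(b5,rmC), free(right)} = {ball_in(b3,rmC)}
  ∪ pre   = {ball_in(b3,rmC)} ∪ {carry(b5,right), robot_in(rmC)}
          = {ball_in(b3,rmC), carry(b5,right), robot_in(rmC)}

== RESULT ==
["ball_in(b3,rmC)", "carry(b5,right)", "robot_in(rmC)"]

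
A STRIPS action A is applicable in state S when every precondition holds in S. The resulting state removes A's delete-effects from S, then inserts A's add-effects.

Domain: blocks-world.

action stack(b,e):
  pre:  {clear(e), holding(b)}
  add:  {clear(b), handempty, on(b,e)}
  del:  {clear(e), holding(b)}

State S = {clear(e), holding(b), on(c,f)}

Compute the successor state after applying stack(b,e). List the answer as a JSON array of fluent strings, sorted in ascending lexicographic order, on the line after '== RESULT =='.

Compute (S \ del) ∪ add:
  pre ⊆ S: {clear(e), holding(b)} ⊆ S  — applicable
  S \ del = {on(c,f)}
  ∪ add   = {clear(b), handempty, on(b,e), on(c,f)}

== RESULT ==
["clear(b)", "handempty", "on(b,e)", "on(c,f)"]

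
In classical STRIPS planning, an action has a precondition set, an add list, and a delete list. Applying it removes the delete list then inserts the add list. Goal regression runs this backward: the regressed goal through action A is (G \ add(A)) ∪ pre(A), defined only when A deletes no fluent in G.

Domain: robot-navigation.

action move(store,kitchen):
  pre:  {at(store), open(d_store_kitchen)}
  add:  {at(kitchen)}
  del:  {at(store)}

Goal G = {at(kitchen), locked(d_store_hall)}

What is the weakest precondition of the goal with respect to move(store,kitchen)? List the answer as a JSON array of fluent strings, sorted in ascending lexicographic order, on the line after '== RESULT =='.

Compute (G \ add) ∪ pre:
  G ∩ del = {}  (empty — regression defined)
  G \ add = {at(kitchen), locked(d_store_hall)} \ {at(kitchen)} = {locked(d_store_hall)}
  ∪ pre   = {locked(d_store_hall)} ∪ {at(store), open(d_store_kitchen)}
          = {at(store), locked(d_store_hall), open(d_store_kitchen)}

== RESULT ==
["at(store)", "locked(d_store_hall)", "open(d_store_kitchen)"]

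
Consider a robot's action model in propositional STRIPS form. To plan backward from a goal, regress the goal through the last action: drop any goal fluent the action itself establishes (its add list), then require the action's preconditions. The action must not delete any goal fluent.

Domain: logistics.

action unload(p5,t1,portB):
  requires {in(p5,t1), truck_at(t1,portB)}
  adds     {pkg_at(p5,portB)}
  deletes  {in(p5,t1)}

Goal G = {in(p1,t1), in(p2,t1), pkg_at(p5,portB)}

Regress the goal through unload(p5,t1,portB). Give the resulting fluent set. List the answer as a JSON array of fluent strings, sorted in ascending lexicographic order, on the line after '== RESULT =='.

Compute (G \ add) ∪ pre:
  G ∩ del = {}  (empty — regression defined)
  G \ add = {in(p1,t1), in(p2,t1), pkg_at(p5,portB)} \ {pkg_at(p5,portB)} = {in(p1,t1), in(p2,t1)}
  ∪ pre   = {in(p1,t1), in(p2,t1)} ∪ {in(p5,t1), truck_at(t1,portB)}
          = {in(p1,t1), in(p2,t1), in(p5,t1), truck_at(t1,portB)}

== RESULT ==
["in(p1,t1)", "in(p2,t1)", "in(p5,t1)", "truck_at(t1,portB)"]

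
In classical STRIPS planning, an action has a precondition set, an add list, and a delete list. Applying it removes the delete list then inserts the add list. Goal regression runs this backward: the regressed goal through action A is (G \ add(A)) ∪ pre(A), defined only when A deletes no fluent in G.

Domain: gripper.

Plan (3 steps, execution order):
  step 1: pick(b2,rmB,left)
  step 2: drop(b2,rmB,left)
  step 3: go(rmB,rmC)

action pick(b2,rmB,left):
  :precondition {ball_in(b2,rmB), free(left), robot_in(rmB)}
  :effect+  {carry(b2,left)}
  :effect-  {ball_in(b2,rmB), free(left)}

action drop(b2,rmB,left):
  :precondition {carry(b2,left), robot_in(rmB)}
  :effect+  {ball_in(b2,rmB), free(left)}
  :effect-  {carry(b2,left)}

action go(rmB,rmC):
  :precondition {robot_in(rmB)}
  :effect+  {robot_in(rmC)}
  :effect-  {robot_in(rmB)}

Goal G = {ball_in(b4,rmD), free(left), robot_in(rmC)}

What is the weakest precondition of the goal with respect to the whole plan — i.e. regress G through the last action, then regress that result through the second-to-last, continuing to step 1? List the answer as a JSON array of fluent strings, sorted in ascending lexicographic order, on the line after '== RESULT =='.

Work backward from the goal:
  through step 3 (go(rmB,rmC)): drop {robot_in(rmC)}, keep {ball_in(b4,rmD), free(left)}, require {robot_in(rmB)}
    → {ball_in(b4,rmD), free(left), robot_in(rmB)}
  through step 2 (drop(b2,rmB,left)): drop {free(left)}, keep {ball_in(b4,rmD), robot_in(rmB)}, require {carry(b2,left), robot_in(rmB)}
    → {ball_in(b4,rmD), carry(b2,left), robot_in(rmB)}
  through step 1 (pick(b2,rmB,left)): drop {carry(b2,left)}, keep {ball_in(b4,rmD), robot_in(rmB)}, require {ball_in(b2,rmB), free(left), robot_in(rmB)}
    → {ball_in(b2,rmB), ball_in(b4,rmD), free(left), robot_in(rmB)}

== RESULT ==
["ball_in(b2,rmB)", "ball_in(b4,rmD)", "free(left)", "robot_in(rmB)"]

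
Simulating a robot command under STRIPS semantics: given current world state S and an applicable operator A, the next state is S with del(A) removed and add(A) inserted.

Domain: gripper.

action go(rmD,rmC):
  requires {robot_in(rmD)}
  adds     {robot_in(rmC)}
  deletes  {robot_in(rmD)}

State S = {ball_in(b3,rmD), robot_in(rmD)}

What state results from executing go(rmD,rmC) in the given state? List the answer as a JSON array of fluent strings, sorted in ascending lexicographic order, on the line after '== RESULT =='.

Progress:
  pre ⊆ S: {robot_in(rmD)} ⊆ S  — applicable
  S \ del = {ball_in(b3,rmD)}
  ∪ add   = {ball_in(b3,rmD), robot_in(rmC)}

== RESULT ==
["ball_in(b3,rmD)", "robot_in(rmC)"]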